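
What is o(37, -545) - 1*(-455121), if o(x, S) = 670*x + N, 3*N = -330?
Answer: 479801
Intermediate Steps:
N = -110 (N = (1/3)*(-330) = -110)
o(x, S) = -110 + 670*x (o(x, S) = 670*x - 110 = -110 + 670*x)
o(37, -545) - 1*(-455121) = (-110 + 670*37) - 1*(-455121) = (-110 + 24790) + 455121 = 24680 + 455121 = 479801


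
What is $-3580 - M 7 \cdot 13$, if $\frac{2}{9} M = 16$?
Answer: $-10132$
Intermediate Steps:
$M = 72$ ($M = \frac{9}{2} \cdot 16 = 72$)
$-3580 - M 7 \cdot 13 = -3580 - 72 \cdot 7 \cdot 13 = -3580 - 504 \cdot 13 = -3580 - 6552 = -10132$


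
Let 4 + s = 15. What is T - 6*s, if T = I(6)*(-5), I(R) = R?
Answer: -96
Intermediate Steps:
s = 11 (s = -4 + 15 = 11)
T = -30 (T = 6*(-5) = -30)
T - 6*s = -30 - 6*11 = -30 - 66 = -96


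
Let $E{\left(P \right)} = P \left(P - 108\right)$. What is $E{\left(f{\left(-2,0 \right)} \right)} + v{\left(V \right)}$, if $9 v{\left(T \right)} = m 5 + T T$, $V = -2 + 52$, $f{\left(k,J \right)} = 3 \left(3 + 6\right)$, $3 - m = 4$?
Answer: $- \frac{17188}{9} \approx -1909.8$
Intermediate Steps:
$m = -1$ ($m = 3 - 4 = -1$)
$f{\left(k,J \right)} = 27$ ($f{\left(k,J \right)} = 3 \cdot 9 = 27$)
$E{\left(P \right)} = P \left(-108 + P\right)$
$V = 50$
$v{\left(T \right)} = - \frac{5}{9} + \frac{T^{2}}{9}$ ($v{\left(T \right)} = \frac{\left(-1\right) 5 + T T}{9} = \frac{-5 + T^{2}}{9} = - \frac{5}{9} + \frac{T^{2}}{9}$)
$E{\left(f{\left(-2,0 \right)} \right)} + v{\left(V \right)} = 27 \left(-108 + 27\right) - \left(\frac{5}{9} - \frac{50^{2}}{9}\right) = 27 \left(-81\right) + \left(- \frac{5}{9} + \frac{1}{9} \cdot 2500\right) = -2187 + \left(- \frac{5}{9} + \frac{2500}{9}\right) = -2187 + \frac{2495}{9} = - \frac{17188}{9}$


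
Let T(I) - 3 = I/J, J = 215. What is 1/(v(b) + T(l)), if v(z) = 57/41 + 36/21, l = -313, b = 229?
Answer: 61705/286849 ≈ 0.21511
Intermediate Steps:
v(z) = 891/287 (v(z) = 57*(1/41) + 36*(1/21) = 57/41 + 12/7 = 891/287)
T(I) = 3 + I/215
1/(v(b) + T(l)) = 1/(891/287 + (3 + (1/215)*(-313))) = 1/(891/287 + (3 - 313/215)) = 1/(891/287 + 332/215) = 1/(286849/61705) = 61705/286849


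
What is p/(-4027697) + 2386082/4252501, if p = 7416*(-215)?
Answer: 16390773007594/17127785520197 ≈ 0.95697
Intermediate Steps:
p = -1594440
p/(-4027697) + 2386082/4252501 = -1594440/(-4027697) + 2386082/4252501 = -1594440*(-1/4027697) + 2386082*(1/4252501) = 1594440/4027697 + 2386082/4252501 = 16390773007594/17127785520197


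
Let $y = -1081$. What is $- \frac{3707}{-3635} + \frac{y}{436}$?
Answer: $- \frac{2313183}{1584860} \approx -1.4596$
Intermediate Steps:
$- \frac{3707}{-3635} + \frac{y}{436} = - \frac{3707}{-3635} - \frac{1081}{436} = \left(-3707\right) \left(- \frac{1}{3635}\right) - \frac{1081}{436} = \frac{3707}{3635} - \frac{1081}{436} = - \frac{2313183}{1584860}$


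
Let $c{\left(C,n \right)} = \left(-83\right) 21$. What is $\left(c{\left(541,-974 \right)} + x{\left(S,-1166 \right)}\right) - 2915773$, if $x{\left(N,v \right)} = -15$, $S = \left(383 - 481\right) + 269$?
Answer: $-2917531$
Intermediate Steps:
$S = 171$ ($S = -98 + 269 = 171$)
$c{\left(C,n \right)} = -1743$
$\left(c{\left(541,-974 \right)} + x{\left(S,-1166 \right)}\right) - 2915773 = \left(-1743 - 15\right) - 2915773 = -1758 - 2915773 = -2917531$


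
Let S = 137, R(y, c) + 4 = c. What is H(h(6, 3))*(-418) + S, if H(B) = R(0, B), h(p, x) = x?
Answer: 555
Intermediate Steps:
R(y, c) = -4 + c
H(B) = -4 + B
H(h(6, 3))*(-418) + S = (-4 + 3)*(-418) + 137 = -1*(-418) + 137 = 418 + 137 = 555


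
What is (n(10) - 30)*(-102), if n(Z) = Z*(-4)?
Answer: 7140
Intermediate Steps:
n(Z) = -4*Z
(n(10) - 30)*(-102) = (-4*10 - 30)*(-102) = (-40 - 30)*(-102) = -70*(-102) = 7140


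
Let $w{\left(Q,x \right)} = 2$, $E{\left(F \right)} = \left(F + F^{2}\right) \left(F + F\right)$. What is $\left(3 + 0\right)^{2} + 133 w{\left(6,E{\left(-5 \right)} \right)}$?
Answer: $275$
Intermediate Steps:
$E{\left(F \right)} = 2 F \left(F + F^{2}\right)$ ($E{\left(F \right)} = \left(F + F^{2}\right) 2 F = 2 F \left(F + F^{2}\right)$)
$\left(3 + 0\right)^{2} + 133 w{\left(6,E{\left(-5 \right)} \right)} = \left(3 + 0\right)^{2} + 133 \cdot 2 = 3^{2} + 266 = 9 + 266 = 275$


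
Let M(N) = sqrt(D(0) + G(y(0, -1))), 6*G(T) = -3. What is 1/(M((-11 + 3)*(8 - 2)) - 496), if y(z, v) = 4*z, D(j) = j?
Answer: -992/492033 - I*sqrt(2)/492033 ≈ -0.0020161 - 2.8742e-6*I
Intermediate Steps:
G(T) = -1/2 (G(T) = (1/6)*(-3) = -1/2)
M(N) = I*sqrt(2)/2 (M(N) = sqrt(0 - 1/2) = sqrt(-1/2) = I*sqrt(2)/2)
1/(M((-11 + 3)*(8 - 2)) - 496) = 1/(I*sqrt(2)/2 - 496) = 1/(-496 + I*sqrt(2)/2)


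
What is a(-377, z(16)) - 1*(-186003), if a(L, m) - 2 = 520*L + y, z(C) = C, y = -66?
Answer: -10101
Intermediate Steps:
a(L, m) = -64 + 520*L (a(L, m) = 2 + (520*L - 66) = 2 + (-66 + 520*L) = -64 + 520*L)
a(-377, z(16)) - 1*(-186003) = (-64 + 520*(-377)) - 1*(-186003) = (-64 - 196040) + 186003 = -196104 + 186003 = -10101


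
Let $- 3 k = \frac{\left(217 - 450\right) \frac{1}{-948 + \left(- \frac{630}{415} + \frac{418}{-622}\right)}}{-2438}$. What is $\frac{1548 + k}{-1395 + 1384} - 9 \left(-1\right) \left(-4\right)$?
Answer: $- \frac{348738749379341}{1973315934678} \approx -176.73$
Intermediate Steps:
$k = \frac{6014429}{179392357698}$ ($k = - \frac{\frac{217 - 450}{-948 + \left(- \frac{630}{415} + \frac{418}{-622}\right)} \frac{1}{-2438}}{3} = - \frac{- \frac{233}{-948 + \left(\left(-630\right) \frac{1}{415} + 418 \left(- \frac{1}{622}\right)\right)} \left(- \frac{1}{2438}\right)}{3} = - \frac{- \frac{233}{-948 - \frac{56533}{25813}} \left(- \frac{1}{2438}\right)}{3} = - \frac{- \frac{233}{- \frac{24527257}{25813}} \left(- \frac{1}{2438}\right)}{3} = - \frac{\left(-233\right) \left(- \frac{25813}{24527257}\right) \left(- \frac{1}{2438}\right)}{3} = - \frac{\frac{6014429}{24527257} \left(- \frac{1}{2438}\right)}{3} = \left(- \frac{1}{3}\right) \left(- \frac{6014429}{59797452566}\right) = \frac{6014429}{179392357698} \approx 3.3527 \cdot 10^{-5}$)
$\frac{1548 + k}{-1395 + 1384} - 9 \left(-1\right) \left(-4\right) = \frac{1548 + \frac{6014429}{179392357698}}{-1395 + 1384} - 9 \left(-1\right) \left(-4\right) = \frac{277699375730933}{179392357698 \left(-11\right)} - \left(-9\right) \left(-4\right) = \frac{277699375730933}{179392357698} \left(- \frac{1}{11}\right) - 36 = - \frac{277699375730933}{1973315934678} - 36 = - \frac{348738749379341}{1973315934678}$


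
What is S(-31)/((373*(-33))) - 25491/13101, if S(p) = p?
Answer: -9495836/4886673 ≈ -1.9432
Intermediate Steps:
S(-31)/((373*(-33))) - 25491/13101 = -31/(373*(-33)) - 25491/13101 = -31/(-12309) - 25491*1/13101 = -31*(-1/12309) - 8497/4367 = 31/12309 - 8497/4367 = -9495836/4886673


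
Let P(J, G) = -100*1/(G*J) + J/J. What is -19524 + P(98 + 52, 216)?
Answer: -6325453/324 ≈ -19523.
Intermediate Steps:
P(J, G) = 1 - 100/(G*J) (P(J, G) = -100/(G*J) + 1 = 1 - 100/(G*J))
-19524 + P(98 + 52, 216) = -19524 + (1 - 100/(216*(98 + 52))) = -19524 + (1 - 100*1/216/150) = -19524 + (1 - 100*1/216*1/150) = -19524 + (1 - 1/324) = -19524 + 323/324 = -6325453/324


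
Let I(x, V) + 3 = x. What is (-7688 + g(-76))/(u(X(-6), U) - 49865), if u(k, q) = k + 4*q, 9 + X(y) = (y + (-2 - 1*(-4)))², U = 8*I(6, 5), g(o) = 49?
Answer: 7639/49762 ≈ 0.15351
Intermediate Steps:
I(x, V) = -3 + x
U = 24 (U = 8*(-3 + 6) = 8*3 = 24)
X(y) = -9 + (2 + y)² (X(y) = -9 + (y + (-2 - 1*(-4)))² = -9 + (y + (-2 + 4))² = -9 + (y + 2)² = -9 + (2 + y)²)
(-7688 + g(-76))/(u(X(-6), U) - 49865) = (-7688 + 49)/(((-9 + (2 - 6)²) + 4*24) - 49865) = -7639/(((-9 + (-4)²) + 96) - 49865) = -7639/(((-9 + 16) + 96) - 49865) = -7639/((7 + 96) - 49865) = -7639/(103 - 49865) = -7639/(-49762) = -7639*(-1/49762) = 7639/49762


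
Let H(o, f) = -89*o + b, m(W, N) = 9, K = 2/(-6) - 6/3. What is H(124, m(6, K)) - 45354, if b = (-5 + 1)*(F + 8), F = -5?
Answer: -56402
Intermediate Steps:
b = -12 (b = (-5 + 1)*(-5 + 8) = -4*3 = -12)
K = -7/3 (K = 2*(-1/6) - 6*1/3 = -1/3 - 2 = -7/3 ≈ -2.3333)
H(o, f) = -12 - 89*o (H(o, f) = -89*o - 12 = -12 - 89*o)
H(124, m(6, K)) - 45354 = (-12 - 89*124) - 45354 = (-12 - 11036) - 45354 = -11048 - 45354 = -56402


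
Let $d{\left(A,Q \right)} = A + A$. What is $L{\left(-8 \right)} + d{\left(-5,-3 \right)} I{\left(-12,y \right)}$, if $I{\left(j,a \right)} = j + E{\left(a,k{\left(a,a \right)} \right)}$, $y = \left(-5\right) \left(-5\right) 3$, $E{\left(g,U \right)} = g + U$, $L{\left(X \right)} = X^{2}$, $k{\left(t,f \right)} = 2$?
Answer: $-586$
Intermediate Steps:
$E{\left(g,U \right)} = U + g$
$y = 75$ ($y = 25 \cdot 3 = 75$)
$I{\left(j,a \right)} = 2 + a + j$ ($I{\left(j,a \right)} = j + \left(2 + a\right) = 2 + a + j$)
$d{\left(A,Q \right)} = 2 A$
$L{\left(-8 \right)} + d{\left(-5,-3 \right)} I{\left(-12,y \right)} = \left(-8\right)^{2} + 2 \left(-5\right) \left(2 + 75 - 12\right) = 64 - 650 = -586$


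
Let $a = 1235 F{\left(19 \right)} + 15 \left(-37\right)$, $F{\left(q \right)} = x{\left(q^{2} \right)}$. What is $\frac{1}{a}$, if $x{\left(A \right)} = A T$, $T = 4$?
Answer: $\frac{1}{1782785} \approx 5.6092 \cdot 10^{-7}$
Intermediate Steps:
$x{\left(A \right)} = 4 A$ ($x{\left(A \right)} = A 4 = 4 A$)
$F{\left(q \right)} = 4 q^{2}$
$a = 1782785$ ($a = 1235 \cdot 4 \cdot 19^{2} + 15 \left(-37\right) = 1235 \cdot 4 \cdot 361 - 555 = 1235 \cdot 1444 - 555 = 1783340 - 555 = 1782785$)
$\frac{1}{a} = \frac{1}{1782785}$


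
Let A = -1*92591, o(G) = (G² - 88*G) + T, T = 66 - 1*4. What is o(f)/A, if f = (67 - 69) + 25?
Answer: 1433/92591 ≈ 0.015477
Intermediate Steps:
T = 62 (T = 66 - 4 = 62)
f = 23 (f = -2 + 25 = 23)
o(G) = 62 + G² - 88*G (o(G) = (G² - 88*G) + 62 = 62 + G² - 88*G)
A = -92591
o(f)/A = (62 + 23² - 88*23)/(-92591) = (62 + 529 - 2024)*(-1/92591) = -1433*(-1/92591) = 1433/92591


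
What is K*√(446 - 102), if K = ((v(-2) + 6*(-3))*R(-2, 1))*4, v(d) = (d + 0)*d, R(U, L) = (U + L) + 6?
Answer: -560*√86 ≈ -5193.2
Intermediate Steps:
R(U, L) = 6 + L + U (R(U, L) = (L + U) + 6 = 6 + L + U)
v(d) = d² (v(d) = d*d = d²)
K = -280 (K = (((-2)² + 6*(-3))*(6 + 1 - 2))*4 = ((4 - 18)*5)*4 = -14*5*4 = -70*4 = -280)
K*√(446 - 102) = -280*√(446 - 102) = -560*√86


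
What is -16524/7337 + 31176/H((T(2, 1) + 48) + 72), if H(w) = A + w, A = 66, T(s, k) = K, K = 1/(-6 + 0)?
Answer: 1354005612/8180755 ≈ 165.51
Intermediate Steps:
K = -⅙ (K = 1/(-6) = -⅙ ≈ -0.16667)
T(s, k) = -⅙
H(w) = 66 + w
-16524/7337 + 31176/H((T(2, 1) + 48) + 72) = -16524/7337 + 31176/(66 + ((-⅙ + 48) + 72)) = -16524*1/7337 + 31176/(66 + (287/6 + 72)) = -16524/7337 + 31176/(66 + 719/6) = -16524/7337 + 31176/(1115/6) = -16524/7337 + 31176*(6/1115) = -16524/7337 + 187056/1115 = 1354005612/8180755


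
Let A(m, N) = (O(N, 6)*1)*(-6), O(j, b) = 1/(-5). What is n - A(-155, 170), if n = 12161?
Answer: 60799/5 ≈ 12160.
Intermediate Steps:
O(j, b) = -⅕
A(m, N) = 6/5 (A(m, N) = -⅕*1*(-6) = -⅕*(-6) = 6/5)
n - A(-155, 170) = 12161 - 1*6/5 = 12161 - 6/5 = 60799/5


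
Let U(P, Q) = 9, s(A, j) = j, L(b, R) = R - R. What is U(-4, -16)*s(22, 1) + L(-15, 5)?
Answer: 9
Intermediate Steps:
L(b, R) = 0
U(-4, -16)*s(22, 1) + L(-15, 5) = 9*1 + 0 = 9 + 0 = 9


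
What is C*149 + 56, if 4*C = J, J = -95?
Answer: -13931/4 ≈ -3482.8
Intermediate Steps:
C = -95/4 (C = (1/4)*(-95) = -95/4 ≈ -23.750)
C*149 + 56 = -95/4*149 + 56 = -14155/4 + 56 = -13931/4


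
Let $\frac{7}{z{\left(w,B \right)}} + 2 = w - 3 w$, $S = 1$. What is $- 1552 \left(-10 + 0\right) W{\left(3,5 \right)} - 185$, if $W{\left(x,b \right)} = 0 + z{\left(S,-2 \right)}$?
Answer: $-27345$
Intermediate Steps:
$z{\left(w,B \right)} = \frac{7}{-2 - 2 w}$ ($z{\left(w,B \right)} = \frac{7}{-2 + \left(w - 3 w\right)} = \frac{7}{-2 - 2 w}$)
$W{\left(x,b \right)} = - \frac{7}{4}$ ($W{\left(x,b \right)} = 0 - \frac{7}{2 + 2 \cdot 1} = 0 - \frac{7}{2 + 2} = 0 - \frac{7}{4} = - \frac{7}{4}$)
$- 1552 \left(-10 + 0\right) W{\left(3,5 \right)} - 185 = - 1552 \left(-10 + 0\right) \left(- \frac{7}{4}\right) - 185 = - 1552 \left(\left(-10\right) \left(- \frac{7}{4}\right)\right) - 185 = \left(-1552\right) \frac{35}{2} - 185 = -27160 - 185 = -27345$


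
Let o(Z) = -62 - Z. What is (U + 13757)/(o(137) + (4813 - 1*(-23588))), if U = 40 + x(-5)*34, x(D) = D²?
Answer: 14647/28202 ≈ 0.51936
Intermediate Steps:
U = 890 (U = 40 + (-5)²*34 = 40 + 25*34 = 40 + 850 = 890)
(U + 13757)/(o(137) + (4813 - 1*(-23588))) = (890 + 13757)/((-62 - 1*137) + (4813 - 1*(-23588))) = 14647/((-62 - 137) + (4813 + 23588)) = 14647/(-199 + 28401) = 14647/28202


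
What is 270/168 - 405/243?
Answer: -5/84 ≈ -0.059524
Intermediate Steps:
270/168 - 405/243 = 270*(1/168) - 405*1/243 = 45/28 - 5/3 = -5/84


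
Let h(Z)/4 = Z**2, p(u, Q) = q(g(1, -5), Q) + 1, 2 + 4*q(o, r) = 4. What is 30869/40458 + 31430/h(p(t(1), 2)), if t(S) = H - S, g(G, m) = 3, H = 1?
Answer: 423957587/121374 ≈ 3493.0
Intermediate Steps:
q(o, r) = 1/2 (q(o, r) = -1/2 + (1/4)*4 = -1/2 + 1 = 1/2)
t(S) = 1 - S
p(u, Q) = 3/2 (p(u, Q) = 1/2 + 1 = 3/2)
h(Z) = 4*Z**2
30869/40458 + 31430/h(p(t(1), 2)) = 30869/40458 + 31430/((4*(3/2)**2)) = 30869*(1/40458) + 31430/((4*(9/4))) = 30869/40458 + 31430/9 = 423957587/121374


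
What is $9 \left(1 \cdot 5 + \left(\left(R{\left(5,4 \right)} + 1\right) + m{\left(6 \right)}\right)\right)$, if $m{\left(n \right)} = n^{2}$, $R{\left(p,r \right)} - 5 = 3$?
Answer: $450$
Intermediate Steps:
$R{\left(p,r \right)} = 8$ ($R{\left(p,r \right)} = 5 + 3 = 8$)
$9 \left(1 \cdot 5 + \left(\left(R{\left(5,4 \right)} + 1\right) + m{\left(6 \right)}\right)\right) = 9 \left(1 \cdot 5 + \left(\left(8 + 1\right) + 6^{2}\right)\right) = 9 \left(5 + \left(9 + 36\right)\right) = 9 \left(5 + 45\right) = 9 \cdot 50 = 450$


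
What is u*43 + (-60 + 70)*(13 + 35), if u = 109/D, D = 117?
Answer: 60847/117 ≈ 520.06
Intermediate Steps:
u = 109/117 ≈ 0.93162
u*43 + (-60 + 70)*(13 + 35) = (109/117)*43 + (-60 + 70)*(13 + 35) = 4687/117 + 10*48 = 4687/117 + 480 = 60847/117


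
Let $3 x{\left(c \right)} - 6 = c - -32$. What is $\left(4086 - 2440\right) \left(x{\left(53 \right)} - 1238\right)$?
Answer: $- \frac{5963458}{3} \approx -1.9878 \cdot 10^{6}$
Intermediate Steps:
$x{\left(c \right)} = \frac{38}{3} + \frac{c}{3}$ ($x{\left(c \right)} = 2 + \frac{c - -32}{3} = 2 + \frac{c + 32}{3} = 2 + \frac{32 + c}{3} = 2 + \left(\frac{32}{3} + \frac{c}{3}\right) = \frac{38}{3} + \frac{c}{3}$)
$\left(4086 - 2440\right) \left(x{\left(53 \right)} - 1238\right) = \left(4086 - 2440\right) \left(\left(\frac{38}{3} + \frac{1}{3} \cdot 53\right) - 1238\right) = 1646 \left(\left(\frac{38}{3} + \frac{53}{3}\right) - 1238\right) = 1646 \left(\frac{91}{3} - 1238\right) = 1646 \left(- \frac{3623}{3}\right) = - \frac{5963458}{3}$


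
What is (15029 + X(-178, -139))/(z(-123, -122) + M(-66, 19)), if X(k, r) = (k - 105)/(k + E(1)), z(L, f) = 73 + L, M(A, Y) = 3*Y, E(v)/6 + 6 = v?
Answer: 3126315/1456 ≈ 2147.2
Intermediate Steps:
E(v) = -36 + 6*v
X(k, r) = (-105 + k)/(-30 + k) (X(k, r) = (k - 105)/(k + (-36 + 6*1)) = (-105 + k)/(k + (-36 + 6)) = (-105 + k)/(k - 30) = (-105 + k)/(-30 + k))
(15029 + X(-178, -139))/(z(-123, -122) + M(-66, 19)) = (15029 + (-105 - 178)/(-30 - 178))/((73 - 123) + 3*19) = (15029 - 283/(-208))/(-50 + 57) = (15029 - 1/208*(-283))/7 = (15029 + 283/208)*(1/7) = (3126315/208)*(1/7) = 3126315/1456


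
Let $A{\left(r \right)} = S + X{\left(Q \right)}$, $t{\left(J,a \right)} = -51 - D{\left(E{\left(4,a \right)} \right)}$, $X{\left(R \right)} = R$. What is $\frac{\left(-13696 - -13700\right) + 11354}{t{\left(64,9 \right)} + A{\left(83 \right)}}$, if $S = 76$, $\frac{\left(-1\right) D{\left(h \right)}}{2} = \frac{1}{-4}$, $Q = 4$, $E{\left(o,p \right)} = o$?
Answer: $\frac{7572}{19} \approx 398.53$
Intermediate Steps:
$D{\left(h \right)} = \frac{1}{2}$ ($D{\left(h \right)} = - \frac{2}{-4} = \left(-2\right) \left(- \frac{1}{4}\right) = \frac{1}{2}$)
$t{\left(J,a \right)} = - \frac{103}{2}$ ($t{\left(J,a \right)} = -51 - \frac{1}{2} = - \frac{103}{2}$)
$A{\left(r \right)} = 80$ ($A{\left(r \right)} = 76 + 4 = 80$)
$\frac{\left(-13696 - -13700\right) + 11354}{t{\left(64,9 \right)} + A{\left(83 \right)}} = \frac{\left(-13696 - -13700\right) + 11354}{- \frac{103}{2} + 80} = \frac{\left(-13696 + 13700\right) + 11354}{\frac{57}{2}} = \left(4 + 11354\right) \frac{2}{57} = 11358 \cdot \frac{2}{57} = \frac{7572}{19}$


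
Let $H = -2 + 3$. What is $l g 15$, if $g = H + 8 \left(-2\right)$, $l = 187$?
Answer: $-42075$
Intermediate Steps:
$H = 1$
$g = -15$ ($g = 1 + 8 \left(-2\right) = 1 - 16 = -15$)
$l g 15 = 187 \left(-15\right) 15 = \left(-2805\right) 15 = -42075$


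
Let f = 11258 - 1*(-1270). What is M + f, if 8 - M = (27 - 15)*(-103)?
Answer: 13772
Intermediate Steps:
M = 1244 (M = 8 - (27 - 15)*(-103) = 8 - 12*(-103) = 8 - 1*(-1236) = 8 + 1236 = 1244)
f = 12528 (f = 11258 + 1270 = 12528)
M + f = 1244 + 12528 = 13772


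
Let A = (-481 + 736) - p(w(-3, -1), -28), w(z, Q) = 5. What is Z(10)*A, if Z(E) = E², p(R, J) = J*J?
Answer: -52900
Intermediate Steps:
p(R, J) = J²
A = -529 (A = (-481 + 736) - 1*(-28)² = 255 - 1*784 = 255 - 784 = -529)
Z(10)*A = 10²*(-529) = 100*(-529) = -52900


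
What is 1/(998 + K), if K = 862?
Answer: 1/1860 ≈ 0.00053763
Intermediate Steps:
1/(998 + K) = 1/(998 + 862) = 1/1860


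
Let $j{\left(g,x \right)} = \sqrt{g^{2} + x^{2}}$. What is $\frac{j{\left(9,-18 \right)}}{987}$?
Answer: $\frac{3 \sqrt{5}}{329} \approx 0.02039$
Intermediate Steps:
$\frac{j{\left(9,-18 \right)}}{987} = \frac{\sqrt{9^{2} + \left(-18\right)^{2}}}{987} = \sqrt{81 + 324} \cdot \frac{1}{987} = \sqrt{405} \cdot \frac{1}{987} = 9 \sqrt{5} \cdot \frac{1}{987} = \frac{3 \sqrt{5}}{329}$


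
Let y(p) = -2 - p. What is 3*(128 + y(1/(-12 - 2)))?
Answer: 5295/14 ≈ 378.21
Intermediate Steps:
3*(128 + y(1/(-12 - 2))) = 3*(128 + (-2 - 1/(-12 - 2))) = 3*(128 + (-2 - 1/(-14))) = 3*(128 + (-2 - 1*(-1/14))) = 3*(128 + (-2 + 1/14)) = 3*(128 - 27/14) = 3*(1765/14) = 5295/14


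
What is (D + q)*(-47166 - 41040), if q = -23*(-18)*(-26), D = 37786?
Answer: -2383502532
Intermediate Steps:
q = -10764 (q = 414*(-26) = -10764)
(D + q)*(-47166 - 41040) = (37786 - 10764)*(-47166 - 41040) = 27022*(-88206) = -2383502532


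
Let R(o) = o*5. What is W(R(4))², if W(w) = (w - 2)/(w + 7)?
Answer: 4/9 ≈ 0.44444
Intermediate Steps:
R(o) = 5*o
W(w) = (-2 + w)/(7 + w)
W(R(4))² = ((-2 + 5*4)/(7 + 5*4))² = ((-2 + 20)/(7 + 20))² = (18/27)² = ((1/27)*18)² = (⅔)² = 4/9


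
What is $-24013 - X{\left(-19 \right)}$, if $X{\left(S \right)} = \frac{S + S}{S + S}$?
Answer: $-24014$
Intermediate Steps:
$X{\left(S \right)} = 1$ ($X{\left(S \right)} = \frac{2 S}{2 S} = 2 S \frac{1}{2 S} = 1$)
$-24013 - X{\left(-19 \right)} = -24013 - 1 = -24014$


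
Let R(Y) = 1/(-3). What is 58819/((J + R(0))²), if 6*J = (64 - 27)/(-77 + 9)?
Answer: 9791246016/29929 ≈ 3.2715e+5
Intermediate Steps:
J = -37/408 (J = ((64 - 27)/(-77 + 9))/6 = (37/(-68))/6 = (37*(-1/68))/6 = (⅙)*(-37/68) = -37/408 ≈ -0.090686)
R(Y) = -⅓
58819/((J + R(0))²) = 58819/((-37/408 - ⅓)²) = 58819/((-173/408)²) = 58819/(29929/166464) = 58819*(166464/29929) = 9791246016/29929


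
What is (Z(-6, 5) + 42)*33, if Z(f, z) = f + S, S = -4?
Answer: 1056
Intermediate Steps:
Z(f, z) = -4 + f (Z(f, z) = f - 4 = -4 + f)
(Z(-6, 5) + 42)*33 = ((-4 - 6) + 42)*33 = (-10 + 42)*33 = 32*33 = 1056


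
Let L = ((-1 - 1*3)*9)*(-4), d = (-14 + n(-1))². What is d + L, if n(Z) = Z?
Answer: 369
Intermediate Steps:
d = 225 (d = (-14 - 1)² = (-15)² = 225)
L = 144 (L = ((-1 - 3)*9)*(-4) = -4*9*(-4) = -36*(-4) = 144)
d + L = 225 + 144 = 369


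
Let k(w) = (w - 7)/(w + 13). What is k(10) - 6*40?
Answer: -5517/23 ≈ -239.87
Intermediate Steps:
k(w) = (-7 + w)/(13 + w)
k(10) - 6*40 = (-7 + 10)/(13 + 10) - 6*40 = 3/23 - 240 = -5517/23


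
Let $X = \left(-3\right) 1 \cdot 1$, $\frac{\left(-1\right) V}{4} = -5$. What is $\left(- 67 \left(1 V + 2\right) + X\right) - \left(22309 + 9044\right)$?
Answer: $-32830$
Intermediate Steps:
$V = 20$ ($V = \left(-4\right) \left(-5\right) = 20$)
$X = -3$ ($X = \left(-3\right) 1 = -3$)
$\left(- 67 \left(1 V + 2\right) + X\right) - \left(22309 + 9044\right) = \left(- 67 \left(1 \cdot 20 + 2\right) - 3\right) - \left(22309 + 9044\right) = \left(- 67 \left(20 + 2\right) - 3\right) - 31353 = \left(\left(-67\right) 22 - 3\right) - 31353 = \left(-1474 - 3\right) - 31353 = -1477 - 31353 = -32830$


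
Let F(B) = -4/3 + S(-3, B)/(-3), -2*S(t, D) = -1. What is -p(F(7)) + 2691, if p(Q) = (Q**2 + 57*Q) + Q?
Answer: 11103/4 ≈ 2775.8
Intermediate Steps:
S(t, D) = 1/2 (S(t, D) = -1/2*(-1) = 1/2)
F(B) = -3/2 (F(B) = -4/3 + (1/2)/(-3) = -4*1/3 + (1/2)*(-1/3) = -4/3 - 1/6 = -3/2)
p(Q) = Q**2 + 58*Q
-p(F(7)) + 2691 = -(-3)*(58 - 3/2)/2 + 2691 = -(-3)*113/(2*2) + 2691 = -1*(-339/4) + 2691 = 339/4 + 2691 = 11103/4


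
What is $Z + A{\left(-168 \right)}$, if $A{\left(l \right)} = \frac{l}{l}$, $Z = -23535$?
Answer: $-23534$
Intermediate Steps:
$A{\left(l \right)} = 1$
$Z + A{\left(-168 \right)} = -23535 + 1 = -23534$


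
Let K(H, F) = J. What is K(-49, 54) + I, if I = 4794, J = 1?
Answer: 4795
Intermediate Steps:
K(H, F) = 1
K(-49, 54) + I = 1 + 4794 = 4795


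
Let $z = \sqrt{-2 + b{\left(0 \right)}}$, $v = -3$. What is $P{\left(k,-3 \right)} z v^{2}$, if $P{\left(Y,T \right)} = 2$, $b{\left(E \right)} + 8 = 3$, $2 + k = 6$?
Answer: $18 i \sqrt{7} \approx 47.624 i$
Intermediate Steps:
$k = 4$ ($k = -2 + 6 = 4$)
$b{\left(E \right)} = -5$ ($b{\left(E \right)} = -8 + 3 = -5$)
$z = i \sqrt{7}$ ($z = \sqrt{-2 - 5} = \sqrt{-7} = i \sqrt{7} \approx 2.6458 i$)
$P{\left(k,-3 \right)} z v^{2} = 2 i \sqrt{7} \left(-3\right)^{2} = 2 i \sqrt{7} \cdot 9 = 18 i \sqrt{7}$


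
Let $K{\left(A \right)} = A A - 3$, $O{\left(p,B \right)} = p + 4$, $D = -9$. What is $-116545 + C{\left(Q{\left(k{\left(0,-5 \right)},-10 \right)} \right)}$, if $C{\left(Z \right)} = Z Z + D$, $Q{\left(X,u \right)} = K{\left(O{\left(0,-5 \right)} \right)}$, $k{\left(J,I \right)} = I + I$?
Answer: $-116385$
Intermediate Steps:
$k{\left(J,I \right)} = 2 I$
$O{\left(p,B \right)} = 4 + p$
$K{\left(A \right)} = -3 + A^{2}$ ($K{\left(A \right)} = A^{2} - 3 = -3 + A^{2}$)
$Q{\left(X,u \right)} = 13$ ($Q{\left(X,u \right)} = -3 + \left(4 + 0\right)^{2} = -3 + 4^{2} = -3 + 16 = 13$)
$C{\left(Z \right)} = -9 + Z^{2}$ ($C{\left(Z \right)} = Z Z - 9 = Z^{2} - 9 = -9 + Z^{2}$)
$-116545 + C{\left(Q{\left(k{\left(0,-5 \right)},-10 \right)} \right)} = -116545 - \left(9 - 13^{2}\right) = -116545 + \left(-9 + 169\right) = -116545 + 160 = -116385$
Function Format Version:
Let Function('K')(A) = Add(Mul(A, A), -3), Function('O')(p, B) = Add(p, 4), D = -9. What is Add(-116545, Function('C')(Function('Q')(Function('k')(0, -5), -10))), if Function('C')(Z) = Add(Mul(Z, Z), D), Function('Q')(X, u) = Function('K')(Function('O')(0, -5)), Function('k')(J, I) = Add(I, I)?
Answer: -116385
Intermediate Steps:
Function('k')(J, I) = Mul(2, I)
Function('O')(p, B) = Add(4, p)
Function('K')(A) = Add(-3, Pow(A, 2)) (Function('K')(A) = Add(Pow(A, 2), -3) = Add(-3, Pow(A, 2)))
Function('Q')(X, u) = 13 (Function('Q')(X, u) = Add(-3, Pow(Add(4, 0), 2)) = Add(-3, Pow(4, 2)) = Add(-3, 16) = 13)
Function('C')(Z) = Add(-9, Pow(Z, 2)) (Function('C')(Z) = Add(Mul(Z, Z), -9) = Add(Pow(Z, 2), -9) = Add(-9, Pow(Z, 2)))
Add(-116545, Function('C')(Function('Q')(Function('k')(0, -5), -10))) = Add(-116545, Add(-9, Pow(13, 2))) = Add(-116545, Add(-9, 169)) = Add(-116545, 160) = -116385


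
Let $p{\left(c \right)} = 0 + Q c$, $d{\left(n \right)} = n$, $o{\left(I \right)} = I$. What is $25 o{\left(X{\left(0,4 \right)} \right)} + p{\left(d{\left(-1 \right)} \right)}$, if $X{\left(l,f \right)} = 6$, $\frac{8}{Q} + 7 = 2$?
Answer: $\frac{758}{5} \approx 151.6$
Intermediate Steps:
$Q = - \frac{8}{5}$ ($Q = \frac{8}{-7 + 2} = \frac{8}{-5} = 8 \left(- \frac{1}{5}\right) = - \frac{8}{5} \approx -1.6$)
$p{\left(c \right)} = - \frac{8 c}{5}$ ($p{\left(c \right)} = 0 - \frac{8 c}{5} = - \frac{8 c}{5}$)
$25 o{\left(X{\left(0,4 \right)} \right)} + p{\left(d{\left(-1 \right)} \right)} = 25 \cdot 6 - - \frac{8}{5} = 150 + \frac{8}{5} = \frac{758}{5}$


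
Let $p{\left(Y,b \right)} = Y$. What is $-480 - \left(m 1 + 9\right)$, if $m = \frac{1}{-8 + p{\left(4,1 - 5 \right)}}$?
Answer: $- \frac{1955}{4} \approx -488.75$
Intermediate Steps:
$m = - \frac{1}{4}$ ($m = \frac{1}{-8 + 4} = \frac{1}{-4} = - \frac{1}{4} \approx -0.25$)
$-480 - \left(m 1 + 9\right) = -480 - \left(\left(- \frac{1}{4}\right) 1 + 9\right) = -480 - \left(- \frac{1}{4} + 9\right) = -480 - \frac{35}{4} = - \frac{1955}{4}$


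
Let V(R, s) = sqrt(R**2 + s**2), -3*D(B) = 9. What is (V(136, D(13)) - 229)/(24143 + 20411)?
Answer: -229/44554 + sqrt(18505)/44554 ≈ -0.0020866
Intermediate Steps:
D(B) = -3 (D(B) = -1/3*9 = -3)
(V(136, D(13)) - 229)/(24143 + 20411) = (sqrt(136**2 + (-3)**2) - 229)/(24143 + 20411) = (sqrt(18496 + 9) - 229)/44554 = (sqrt(18505) - 229)*(1/44554) = (-229 + sqrt(18505))*(1/44554) = -229/44554 + sqrt(18505)/44554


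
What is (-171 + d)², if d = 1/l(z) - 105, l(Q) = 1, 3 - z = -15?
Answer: 75625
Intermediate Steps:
z = 18 (z = 3 - 1*(-15) = 3 + 15 = 18)
d = -104 (d = 1/1 - 105 = 1 - 105 = -104)
(-171 + d)² = (-171 - 104)² = (-275)² = 75625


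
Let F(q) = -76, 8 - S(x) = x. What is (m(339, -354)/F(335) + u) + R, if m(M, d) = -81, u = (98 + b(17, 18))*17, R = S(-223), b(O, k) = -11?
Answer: 130041/76 ≈ 1711.1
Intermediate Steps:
S(x) = 8 - x
R = 231 (R = 8 - 1*(-223) = 8 + 223 = 231)
u = 1479 (u = (98 - 11)*17 = 87*17 = 1479)
(m(339, -354)/F(335) + u) + R = (-81/(-76) + 1479) + 231 = (-81*(-1/76) + 1479) + 231 = (81/76 + 1479) + 231 = 112485/76 + 231 = 130041/76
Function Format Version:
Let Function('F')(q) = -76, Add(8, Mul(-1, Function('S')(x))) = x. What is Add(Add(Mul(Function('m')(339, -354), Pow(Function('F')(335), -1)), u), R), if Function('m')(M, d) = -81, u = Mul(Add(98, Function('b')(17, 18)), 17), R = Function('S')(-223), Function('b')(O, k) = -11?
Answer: Rational(130041, 76) ≈ 1711.1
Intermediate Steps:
Function('S')(x) = Add(8, Mul(-1, x))
R = 231 (R = Add(8, Mul(-1, -223)) = Add(8, 223) = 231)
u = 1479 (u = Mul(Add(98, -11), 17) = Mul(87, 17) = 1479)
Add(Add(Mul(Function('m')(339, -354), Pow(Function('F')(335), -1)), u), R) = Add(Add(Mul(-81, Pow(-76, -1)), 1479), 231) = Add(Add(Mul(-81, Rational(-1, 76)), 1479), 231) = Add(Add(Rational(81, 76), 1479), 231) = Add(Rational(112485, 76), 231) = Rational(130041, 76)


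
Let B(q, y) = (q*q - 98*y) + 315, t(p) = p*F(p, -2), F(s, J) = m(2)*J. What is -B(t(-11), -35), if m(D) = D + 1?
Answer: -8101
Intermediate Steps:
m(D) = 1 + D
F(s, J) = 3*J (F(s, J) = (1 + 2)*J = 3*J)
t(p) = -6*p (t(p) = p*(3*(-2)) = p*(-6) = -6*p)
B(q, y) = 315 + q² - 98*y (B(q, y) = (q² - 98*y) + 315 = 315 + q² - 98*y)
-B(t(-11), -35) = -(315 + (-6*(-11))² - 98*(-35)) = -(315 + 66² + 3430) = -(315 + 4356 + 3430) = -1*8101 = -8101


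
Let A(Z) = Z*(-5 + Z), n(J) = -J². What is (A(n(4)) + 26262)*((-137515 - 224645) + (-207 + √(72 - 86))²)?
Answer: -8493406350 - 11011572*I*√14 ≈ -8.4934e+9 - 4.1202e+7*I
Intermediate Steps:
(A(n(4)) + 26262)*((-137515 - 224645) + (-207 + √(72 - 86))²) = ((-1*4²)*(-5 - 1*4²) + 26262)*((-137515 - 224645) + (-207 + √(72 - 86))²) = ((-1*16)*(-5 - 1*16) + 26262)*(-362160 + (-207 + √(-14))²) = (-16*(-5 - 16) + 26262)*(-362160 + (-207 + I*√14)²) = (-16*(-21) + 26262)*(-362160 + (-207 + I*√14)²) = (336 + 26262)*(-362160 + (-207 + I*√14)²) = 26598*(-362160 + (-207 + I*√14)²) = -9632731680 + 26598*(-207 + I*√14)²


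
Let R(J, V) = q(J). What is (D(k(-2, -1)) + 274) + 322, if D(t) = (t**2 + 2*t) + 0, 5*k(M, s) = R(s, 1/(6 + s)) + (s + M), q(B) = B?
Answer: 14876/25 ≈ 595.04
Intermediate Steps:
R(J, V) = J
k(M, s) = M/5 + 2*s/5 (k(M, s) = (s + (s + M))/5 = (s + (M + s))/5 = (M + 2*s)/5 = M/5 + 2*s/5)
D(t) = t**2 + 2*t
(D(k(-2, -1)) + 274) + 322 = (((1/5)*(-2) + (2/5)*(-1))*(2 + ((1/5)*(-2) + (2/5)*(-1))) + 274) + 322 = ((-2/5 - 2/5)*(2 + (-2/5 - 2/5)) + 274) + 322 = (-4*(2 - 4/5)/5 + 274) + 322 = (-4/5*6/5 + 274) + 322 = (-24/25 + 274) + 322 = 6826/25 + 322 = 14876/25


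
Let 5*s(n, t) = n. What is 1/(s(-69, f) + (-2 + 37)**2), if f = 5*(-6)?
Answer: 5/6056 ≈ 0.00082563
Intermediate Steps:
f = -30
s(n, t) = n/5
1/(s(-69, f) + (-2 + 37)**2) = 1/((1/5)*(-69) + (-2 + 37)**2) = 1/(-69/5 + 35**2) = 1/(-69/5 + 1225) = 1/(6056/5) = 5/6056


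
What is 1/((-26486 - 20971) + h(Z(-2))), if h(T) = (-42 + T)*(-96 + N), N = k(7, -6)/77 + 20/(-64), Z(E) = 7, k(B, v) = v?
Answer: -176/7758667 ≈ -2.2684e-5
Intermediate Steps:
N = -481/1232 (N = -6/77 + 20/(-64) = -6*1/77 + 20*(-1/64) = -6/77 - 5/16 = -481/1232 ≈ -0.39042)
h(T) = 356259/88 - 118753*T/1232 (h(T) = (-42 + T)*(-96 - 481/1232) = (-42 + T)*(-118753/1232) = 356259/88 - 118753*T/1232)
1/((-26486 - 20971) + h(Z(-2))) = 1/((-26486 - 20971) + (356259/88 - 118753/1232*7)) = 1/(-47457 + (356259/88 - 118753/176)) = 1/(-47457 + 593765/176) = 1/(-7758667/176) = -176/7758667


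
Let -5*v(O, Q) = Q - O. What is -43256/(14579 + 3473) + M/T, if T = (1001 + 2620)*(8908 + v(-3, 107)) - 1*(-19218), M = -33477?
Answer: -116104132279/48432649504 ≈ -2.3972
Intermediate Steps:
v(O, Q) = -Q/5 + O/5 (v(O, Q) = -(Q - O)/5 = -Q/5 + O/5)
T = 32195424 (T = (1001 + 2620)*(8908 + (-1/5*107 + (1/5)*(-3))) - 1*(-19218) = 3621*(8908 + (-107/5 - 3/5)) + 19218 = 3621*(8908 - 22) + 19218 = 3621*8886 + 19218 = 32176206 + 19218 = 32195424)
-43256/(14579 + 3473) + M/T = -43256/(14579 + 3473) - 33477/32195424 = -43256/18052 - 33477*1/32195424 = -43256*1/18052 - 11159/10731808 = -10814/4513 - 11159/10731808 = -116104132279/48432649504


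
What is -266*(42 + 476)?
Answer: -137788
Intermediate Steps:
-266*(42 + 476) = -266*518 = -137788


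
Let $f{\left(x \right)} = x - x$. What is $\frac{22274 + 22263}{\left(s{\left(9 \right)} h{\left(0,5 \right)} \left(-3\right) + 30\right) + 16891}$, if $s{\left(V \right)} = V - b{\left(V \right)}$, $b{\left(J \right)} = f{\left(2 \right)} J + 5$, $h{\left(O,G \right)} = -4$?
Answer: $\frac{44537}{16969} \approx 2.6246$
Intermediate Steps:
$f{\left(x \right)} = 0$
$b{\left(J \right)} = 5$ ($b{\left(J \right)} = 0 J + 5 = 0 + 5 = 5$)
$s{\left(V \right)} = -5 + V$ ($s{\left(V \right)} = V - 5 = -5 + V$)
$\frac{22274 + 22263}{\left(s{\left(9 \right)} h{\left(0,5 \right)} \left(-3\right) + 30\right) + 16891} = \frac{22274 + 22263}{\left(\left(-5 + 9\right) \left(\left(-4\right) \left(-3\right)\right) + 30\right) + 16891} = \frac{44537}{\left(4 \cdot 12 + 30\right) + 16891} = \frac{44537}{\left(48 + 30\right) + 16891} = \frac{44537}{78 + 16891} = \frac{44537}{16969}$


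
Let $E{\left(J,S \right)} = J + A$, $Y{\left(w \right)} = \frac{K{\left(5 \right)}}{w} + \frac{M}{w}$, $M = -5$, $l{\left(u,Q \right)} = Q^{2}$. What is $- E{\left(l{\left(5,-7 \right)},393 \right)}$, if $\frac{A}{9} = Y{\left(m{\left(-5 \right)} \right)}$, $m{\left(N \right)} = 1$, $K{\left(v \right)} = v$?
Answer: $-49$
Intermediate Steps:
$Y{\left(w \right)} = 0$ ($Y{\left(w \right)} = \frac{5}{w} - \frac{5}{w} = 0$)
$A = 0$ ($A = 9 \cdot 0 = 0$)
$E{\left(J,S \right)} = J$ ($E{\left(J,S \right)} = J + 0 = J$)
$- E{\left(l{\left(5,-7 \right)},393 \right)} = - \left(-7\right)^{2} = \left(-1\right) 49 = -49$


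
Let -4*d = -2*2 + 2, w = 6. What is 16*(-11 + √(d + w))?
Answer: -176 + 8*√26 ≈ -135.21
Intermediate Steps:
d = ½ (d = -(-2*2 + 2)/4 = -(-4 + 2)/4 = -¼*(-2) = ½ ≈ 0.50000)
16*(-11 + √(d + w)) = 16*(-11 + √(½ + 6)) = 16*(-11 + √(13/2)) = 16*(-11 + √26/2) = -176 + 8*√26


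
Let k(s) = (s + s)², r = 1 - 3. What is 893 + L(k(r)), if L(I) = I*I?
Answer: 1149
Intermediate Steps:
r = -2
k(s) = 4*s² (k(s) = (2*s)² = 4*s²)
L(I) = I²
893 + L(k(r)) = 893 + (4*(-2)²)² = 893 + (4*4)² = 893 + 16² = 893 + 256 = 1149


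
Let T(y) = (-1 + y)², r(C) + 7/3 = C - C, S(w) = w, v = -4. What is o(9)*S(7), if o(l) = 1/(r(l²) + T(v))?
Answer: 21/68 ≈ 0.30882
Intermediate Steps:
r(C) = -7/3 (r(C) = -7/3 + (C - C) = -7/3 + 0 = -7/3)
o(l) = 3/68 (o(l) = 1/(-7/3 + (-1 - 4)²) = 1/(-7/3 + (-5)²) = 1/(-7/3 + 25) = 1/(68/3) = 3/68)
o(9)*S(7) = (3/68)*7 = 21/68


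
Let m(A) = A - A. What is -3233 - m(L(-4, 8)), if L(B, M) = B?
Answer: -3233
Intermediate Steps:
m(A) = 0
-3233 - m(L(-4, 8)) = -3233 - 1*0 = -3233 + 0 = -3233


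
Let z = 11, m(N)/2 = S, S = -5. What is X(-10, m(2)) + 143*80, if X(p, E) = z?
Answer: 11451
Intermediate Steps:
m(N) = -10 (m(N) = 2*(-5) = -10)
X(p, E) = 11
X(-10, m(2)) + 143*80 = 11 + 143*80 = 11 + 11440 = 11451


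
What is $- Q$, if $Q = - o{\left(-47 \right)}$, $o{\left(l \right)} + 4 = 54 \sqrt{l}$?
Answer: $-4 + 54 i \sqrt{47} \approx -4.0 + 370.21 i$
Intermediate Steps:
$o{\left(l \right)} = -4 + 54 \sqrt{l}$
$Q = 4 - 54 i \sqrt{47}$ ($Q = - (-4 + 54 \sqrt{-47}) = - (-4 + 54 i \sqrt{47}) = 4 - 54 i \sqrt{47} \approx 4.0 - 370.21 i$)
$- Q = - (4 - 54 i \sqrt{47}) = -4 + 54 i \sqrt{47}$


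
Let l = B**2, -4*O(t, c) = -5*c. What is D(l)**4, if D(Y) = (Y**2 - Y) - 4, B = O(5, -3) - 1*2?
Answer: 5342256947498062562881/4294967296 ≈ 1.2438e+12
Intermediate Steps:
O(t, c) = 5*c/4 (O(t, c) = -(-5)*c/4 = 5*c/4)
B = -23/4 (B = (5/4)*(-3) - 1*2 = -15/4 - 2 = -23/4 ≈ -5.7500)
l = 529/16 (l = (-23/4)**2 = 529/16 ≈ 33.063)
D(Y) = -4 + Y**2 - Y
D(l)**4 = (-4 + (529/16)**2 - 1*529/16)**4 = (-4 + 279841/256 - 529/16)**4 = (270353/256)**4 = 5342256947498062562881/4294967296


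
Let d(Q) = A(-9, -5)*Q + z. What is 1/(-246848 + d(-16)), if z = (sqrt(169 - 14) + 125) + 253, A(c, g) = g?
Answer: -49278/12141606389 - sqrt(155)/60708031945 ≈ -4.0588e-6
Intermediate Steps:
z = 378 + sqrt(155) (z = (sqrt(155) + 125) + 253 = (125 + sqrt(155)) + 253 = 378 + sqrt(155) ≈ 390.45)
d(Q) = 378 + sqrt(155) - 5*Q (d(Q) = -5*Q + (378 + sqrt(155)) = 378 + sqrt(155) - 5*Q)
1/(-246848 + d(-16)) = 1/(-246848 + (378 + sqrt(155) - 5*(-16))) = 1/(-246848 + (378 + sqrt(155) + 80)) = 1/(-246848 + (458 + sqrt(155))) = 1/(-246390 + sqrt(155))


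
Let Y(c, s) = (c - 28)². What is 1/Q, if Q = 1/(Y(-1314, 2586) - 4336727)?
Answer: -2535763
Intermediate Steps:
Y(c, s) = (-28 + c)²
Q = -1/2535763 (Q = 1/((-28 - 1314)² - 4336727) = 1/((-1342)² - 4336727) = 1/(1800964 - 4336727) = 1/(-2535763) = -1/2535763 ≈ -3.9436e-7)
1/Q = 1/(-1/2535763) = -2535763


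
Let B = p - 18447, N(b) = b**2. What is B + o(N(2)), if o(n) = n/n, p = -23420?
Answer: -41866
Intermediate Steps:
o(n) = 1
B = -41867 (B = -23420 - 18447 = -41867)
B + o(N(2)) = -41867 + 1 = -41866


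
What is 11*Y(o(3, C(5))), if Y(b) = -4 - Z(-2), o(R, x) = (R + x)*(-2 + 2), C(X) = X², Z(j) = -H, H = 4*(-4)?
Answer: -220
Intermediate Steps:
H = -16
Z(j) = 16 (Z(j) = -1*(-16) = 16)
o(R, x) = 0 (o(R, x) = (R + x)*0 = 0)
Y(b) = -20 (Y(b) = -4 - 1*16 = -4 - 16 = -20)
11*Y(o(3, C(5))) = 11*(-20) = -220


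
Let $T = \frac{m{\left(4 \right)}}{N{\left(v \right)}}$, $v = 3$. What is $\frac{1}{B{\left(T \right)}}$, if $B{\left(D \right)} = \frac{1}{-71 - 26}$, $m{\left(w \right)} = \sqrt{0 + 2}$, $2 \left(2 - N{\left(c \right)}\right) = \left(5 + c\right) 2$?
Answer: $-97$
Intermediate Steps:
$N{\left(c \right)} = -3 - c$ ($N{\left(c \right)} = 2 - \frac{\left(5 + c\right) 2}{2} = 2 - \frac{10 + 2 c}{2} = 2 - \left(5 + c\right) = -3 - c$)
$m{\left(w \right)} = \sqrt{2}$
$T = - \frac{\sqrt{2}}{6}$ ($T = \frac{\sqrt{2}}{-3 - 3} = \frac{\sqrt{2}}{-6} = \sqrt{2} \left(- \frac{1}{6}\right) = - \frac{\sqrt{2}}{6} \approx -0.2357$)
$B{\left(D \right)} = - \frac{1}{97}$ ($B{\left(D \right)} = \frac{1}{-97} = - \frac{1}{97}$)
$\frac{1}{B{\left(T \right)}} = \frac{1}{- \frac{1}{97}} = -97$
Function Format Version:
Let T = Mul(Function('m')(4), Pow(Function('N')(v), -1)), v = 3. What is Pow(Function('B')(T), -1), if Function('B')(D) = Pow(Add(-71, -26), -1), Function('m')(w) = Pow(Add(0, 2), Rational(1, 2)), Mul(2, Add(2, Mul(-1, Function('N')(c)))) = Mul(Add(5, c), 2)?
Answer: -97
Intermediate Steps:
Function('N')(c) = Add(-3, Mul(-1, c)) (Function('N')(c) = Add(2, Mul(Rational(-1, 2), Mul(Add(5, c), 2))) = Add(2, Mul(Rational(-1, 2), Add(10, Mul(2, c)))) = Add(2, Add(-5, Mul(-1, c))) = Add(-3, Mul(-1, c)))
Function('m')(w) = Pow(2, Rational(1, 2))
T = Mul(Rational(-1, 6), Pow(2, Rational(1, 2))) (T = Mul(Pow(2, Rational(1, 2)), Pow(Add(-3, Mul(-1, 3)), -1)) = Mul(Pow(2, Rational(1, 2)), Pow(Add(-3, -3), -1)) = Mul(Pow(2, Rational(1, 2)), Pow(-6, -1)) = Mul(Pow(2, Rational(1, 2)), Rational(-1, 6)) = Mul(Rational(-1, 6), Pow(2, Rational(1, 2))) ≈ -0.23570)
Function('B')(D) = Rational(-1, 97) (Function('B')(D) = Pow(-97, -1) = Rational(-1, 97))
Pow(Function('B')(T), -1) = Pow(Rational(-1, 97), -1) = -97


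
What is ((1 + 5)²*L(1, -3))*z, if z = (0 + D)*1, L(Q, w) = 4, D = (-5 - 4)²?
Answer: 11664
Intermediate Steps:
D = 81 (D = (-9)² = 81)
z = 81 (z = (0 + 81)*1 = 81*1 = 81)
((1 + 5)²*L(1, -3))*z = ((1 + 5)²*4)*81 = (6²*4)*81 = (36*4)*81 = 144*81 = 11664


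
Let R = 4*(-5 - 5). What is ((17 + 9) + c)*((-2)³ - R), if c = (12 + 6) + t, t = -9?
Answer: 1120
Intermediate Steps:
R = -40 (R = 4*(-10) = -40)
c = 9 (c = (12 + 6) - 9 = 18 - 9 = 9)
((17 + 9) + c)*((-2)³ - R) = ((17 + 9) + 9)*((-2)³ - 1*(-40)) = (26 + 9)*(-8 + 40) = 35*32 = 1120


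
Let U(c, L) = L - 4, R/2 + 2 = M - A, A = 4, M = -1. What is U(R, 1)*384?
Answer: -1152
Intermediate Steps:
R = -14 (R = -4 + 2*(-1 - 1*4) = -4 + 2*(-1 - 4) = -4 + 2*(-5) = -4 - 10 = -14)
U(c, L) = -4 + L
U(R, 1)*384 = (-4 + 1)*384 = -3*384 = -1152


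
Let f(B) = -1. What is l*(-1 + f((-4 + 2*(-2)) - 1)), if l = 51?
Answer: -102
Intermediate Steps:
l*(-1 + f((-4 + 2*(-2)) - 1)) = 51*(-1 - 1) = 51*(-2) = -102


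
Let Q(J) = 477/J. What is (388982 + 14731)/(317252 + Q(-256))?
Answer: 103350528/81216035 ≈ 1.2725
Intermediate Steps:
(388982 + 14731)/(317252 + Q(-256)) = (388982 + 14731)/(317252 + 477/(-256)) = 403713/(317252 + 477*(-1/256)) = 403713/(317252 - 477/256) = 403713/(81216035/256) = 403713*(256/81216035) = 103350528/81216035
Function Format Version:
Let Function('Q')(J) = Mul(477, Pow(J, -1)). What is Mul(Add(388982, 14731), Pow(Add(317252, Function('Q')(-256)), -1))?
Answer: Rational(103350528, 81216035) ≈ 1.2725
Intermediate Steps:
Mul(Add(388982, 14731), Pow(Add(317252, Function('Q')(-256)), -1)) = Mul(Add(388982, 14731), Pow(Add(317252, Mul(477, Pow(-256, -1))), -1)) = Mul(403713, Pow(Add(317252, Mul(477, Rational(-1, 256))), -1)) = Mul(403713, Pow(Add(317252, Rational(-477, 256)), -1)) = Mul(403713, Pow(Rational(81216035, 256), -1)) = Mul(403713, Rational(256, 81216035)) = Rational(103350528, 81216035)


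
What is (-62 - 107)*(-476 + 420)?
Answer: 9464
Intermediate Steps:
(-62 - 107)*(-476 + 420) = -169*(-56) = 9464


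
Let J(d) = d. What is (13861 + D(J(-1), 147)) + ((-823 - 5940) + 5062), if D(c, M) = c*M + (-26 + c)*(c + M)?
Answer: 8071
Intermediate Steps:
D(c, M) = M*c + (-26 + c)*(M + c)
(13861 + D(J(-1), 147)) + ((-823 - 5940) + 5062) = (13861 + ((-1)**2 - 26*147 - 26*(-1) + 2*147*(-1))) + ((-823 - 5940) + 5062) = (13861 + (1 - 3822 + 26 - 294)) + (-6763 + 5062) = (13861 - 4089) - 1701 = 9772 - 1701 = 8071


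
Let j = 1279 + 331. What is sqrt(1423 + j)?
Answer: 3*sqrt(337) ≈ 55.073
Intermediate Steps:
j = 1610
sqrt(1423 + j) = sqrt(1423 + 1610) = sqrt(3033) = 3*sqrt(337)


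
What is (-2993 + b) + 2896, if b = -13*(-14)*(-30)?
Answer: -5557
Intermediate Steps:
b = -5460 (b = 182*(-30) = -5460)
(-2993 + b) + 2896 = (-2993 - 5460) + 2896 = -8453 + 2896 = -5557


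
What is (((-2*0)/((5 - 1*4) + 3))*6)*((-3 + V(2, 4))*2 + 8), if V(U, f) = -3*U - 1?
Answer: 0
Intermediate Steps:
V(U, f) = -1 - 3*U
(((-2*0)/((5 - 1*4) + 3))*6)*((-3 + V(2, 4))*2 + 8) = (((-2*0)/((5 - 1*4) + 3))*6)*((-3 + (-1 - 3*2))*2 + 8) = ((0/((5 - 4) + 3))*6)*((-3 + (-1 - 6))*2 + 8) = ((0/(1 + 3))*6)*((-3 - 7)*2 + 8) = ((0/4)*6)*(-10*2 + 8) = ((0*(¼))*6)*(-20 + 8) = (0*6)*(-12) = 0*(-12) = 0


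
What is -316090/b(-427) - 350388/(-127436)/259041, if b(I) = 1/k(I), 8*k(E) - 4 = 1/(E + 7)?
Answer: -145995962548128439/924312168528 ≈ -1.5795e+5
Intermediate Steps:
k(E) = ½ + 1/(8*(7 + E)) (k(E) = ½ + 1/(8*(E + 7)) = ½ + 1/(8*(7 + E)))
b(I) = 8*(7 + I)/(29 + 4*I) (b(I) = 1/((29 + 4*I)/(8*(7 + I))) = 8*(7 + I)/(29 + 4*I))
-316090/b(-427) - 350388/(-127436)/259041 = -316090*(29 + 4*(-427))/(8*(7 - 427)) - 350388/(-127436)/259041 = -316090/(8*(-420)/(29 - 1708)) - 350388*(-1/127436)*(1/259041) = -316090/(8*(-420)/(-1679)) + (87597/31859)*(1/259041) = -316090/(8*(-1/1679)*(-420)) + 29199/2750929073 = -316090/3360/1679 + 29199/2750929073 = -316090*1679/3360 + 29199/2750929073 = -53071511/336 + 29199/2750929073 = -145995962548128439/924312168528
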